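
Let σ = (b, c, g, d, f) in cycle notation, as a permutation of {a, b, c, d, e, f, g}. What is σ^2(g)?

f

g lies in the 5-cycle (b, c, g, d, f).
Stepping 2 places around the cycle: g → d → f.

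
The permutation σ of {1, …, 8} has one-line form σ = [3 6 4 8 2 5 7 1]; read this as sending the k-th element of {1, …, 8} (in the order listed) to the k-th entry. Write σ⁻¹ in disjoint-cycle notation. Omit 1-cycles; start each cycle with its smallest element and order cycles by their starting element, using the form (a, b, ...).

(1, 8, 4, 3)(2, 5, 6)

The cycle decomposition of σ is (1, 3, 4, 8)(2, 6, 5).
The inverse reverses every cycle; in canonical form, σ⁻¹ = (1, 8, 4, 3)(2, 5, 6).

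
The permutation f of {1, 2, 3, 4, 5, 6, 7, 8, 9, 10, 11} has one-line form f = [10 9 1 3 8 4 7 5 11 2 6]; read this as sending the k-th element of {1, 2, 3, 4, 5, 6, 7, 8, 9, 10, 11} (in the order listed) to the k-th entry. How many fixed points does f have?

1

The fixed points (elements with f(x) = x) are {7}, so there is 1.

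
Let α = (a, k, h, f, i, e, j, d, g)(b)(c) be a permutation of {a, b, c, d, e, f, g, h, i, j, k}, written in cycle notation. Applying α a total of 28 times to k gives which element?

k lies in the 9-cycle (a, k, h, f, i, e, j, d, g).
Powers repeat with period 9 on this cycle, and 28 mod 9 = 1, so α^28(k) = α^1(k).
Advancing 1 step from k: k → h.

h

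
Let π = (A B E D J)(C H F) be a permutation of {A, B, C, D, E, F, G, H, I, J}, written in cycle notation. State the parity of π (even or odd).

The cycle lengths are 5, 3, 1, 1.
A cycle is odd iff its length is even; π has 0 even-length cycles, so sgn(π) = (−1)^0 and π is even.

even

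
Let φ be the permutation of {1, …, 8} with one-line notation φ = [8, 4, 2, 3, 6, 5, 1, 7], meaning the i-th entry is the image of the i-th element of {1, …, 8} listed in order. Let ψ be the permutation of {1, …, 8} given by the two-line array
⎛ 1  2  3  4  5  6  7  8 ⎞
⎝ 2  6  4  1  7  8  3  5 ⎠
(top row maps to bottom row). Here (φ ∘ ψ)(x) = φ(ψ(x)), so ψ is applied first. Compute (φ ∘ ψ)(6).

7

First apply ψ: ψ(6) = 8, then φ(8) = 7. Thus (φ ∘ ψ)(6) = 7.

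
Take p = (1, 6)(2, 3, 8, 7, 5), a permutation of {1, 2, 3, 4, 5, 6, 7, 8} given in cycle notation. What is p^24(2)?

2 lies in the 5-cycle (2, 3, 8, 7, 5).
Powers repeat with period 5 on this cycle, and 24 mod 5 = 4, so p^24(2) = p^4(2).
Advancing 4 steps from 2: 2 → 3 → 8 → 7 → 5.

5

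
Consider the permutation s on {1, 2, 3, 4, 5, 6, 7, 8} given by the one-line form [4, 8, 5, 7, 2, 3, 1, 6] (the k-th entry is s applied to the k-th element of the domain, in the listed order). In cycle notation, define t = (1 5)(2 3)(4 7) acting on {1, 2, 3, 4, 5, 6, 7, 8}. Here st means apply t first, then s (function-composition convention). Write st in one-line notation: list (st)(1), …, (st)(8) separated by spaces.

2 5 8 1 4 3 7 6

(st)(x) = s(t(x)). Computing each image: s(t(1)) = s(5) = 2, s(t(2)) = s(3) = 5, s(t(3)) = s(2) = 8, s(t(4)) = s(7) = 1, s(t(5)) = s(1) = 4, s(t(6)) = s(6) = 3, s(t(7)) = s(4) = 7, s(t(8)) = s(8) = 6.
Hence st = [2 5 8 1 4 3 7 6].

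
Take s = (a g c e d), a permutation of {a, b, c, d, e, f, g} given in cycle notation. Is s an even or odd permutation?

even

The cycle lengths are 5, 1, 1.
A cycle of length ℓ contributes ℓ−1 transpositions, so s is a product of 4 transpositions — even.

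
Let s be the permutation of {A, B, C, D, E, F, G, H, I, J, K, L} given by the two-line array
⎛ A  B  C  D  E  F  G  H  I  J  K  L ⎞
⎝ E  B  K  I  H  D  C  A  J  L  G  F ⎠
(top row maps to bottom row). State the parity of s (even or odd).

even

In disjoint-cycle form the cycle lengths are 5, 3, 3, 1.
A cycle of length ℓ contributes ℓ−1 transpositions, so s is a product of 4 + 2 + 2 = 8 transpositions — even.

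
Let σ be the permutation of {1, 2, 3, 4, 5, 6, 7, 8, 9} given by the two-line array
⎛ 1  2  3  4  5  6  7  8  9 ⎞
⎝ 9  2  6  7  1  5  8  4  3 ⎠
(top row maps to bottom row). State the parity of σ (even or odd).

even

In disjoint-cycle form the cycle lengths are 5, 3, 1.
A cycle of length ℓ contributes ℓ−1 transpositions, so σ is a product of 4 + 2 = 6 transpositions — even.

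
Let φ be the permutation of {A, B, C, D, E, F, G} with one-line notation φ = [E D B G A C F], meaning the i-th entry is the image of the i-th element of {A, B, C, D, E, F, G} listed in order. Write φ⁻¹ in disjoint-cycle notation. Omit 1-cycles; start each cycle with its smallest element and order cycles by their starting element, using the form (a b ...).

(A E)(B C F G D)

The cycle decomposition of φ is (A E)(B D G F C).
The inverse reverses every cycle; in canonical form, φ⁻¹ = (A E)(B C F G D).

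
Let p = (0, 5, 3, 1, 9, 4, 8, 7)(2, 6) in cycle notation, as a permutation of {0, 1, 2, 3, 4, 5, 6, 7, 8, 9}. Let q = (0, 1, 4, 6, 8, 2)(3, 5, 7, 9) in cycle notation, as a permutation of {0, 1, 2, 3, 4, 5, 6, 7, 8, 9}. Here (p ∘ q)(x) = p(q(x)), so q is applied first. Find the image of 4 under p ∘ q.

2

q(4) = 6, then p(6) = 2; composing gives (p ∘ q)(4) = 2.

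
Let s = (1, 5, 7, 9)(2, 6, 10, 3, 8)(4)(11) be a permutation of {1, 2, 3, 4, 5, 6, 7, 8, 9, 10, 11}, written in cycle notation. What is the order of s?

The cycle type of s is (5, 4, 1, 1).
The order of s is the least common multiple of its cycle lengths: lcm(5, 4) = 20.

20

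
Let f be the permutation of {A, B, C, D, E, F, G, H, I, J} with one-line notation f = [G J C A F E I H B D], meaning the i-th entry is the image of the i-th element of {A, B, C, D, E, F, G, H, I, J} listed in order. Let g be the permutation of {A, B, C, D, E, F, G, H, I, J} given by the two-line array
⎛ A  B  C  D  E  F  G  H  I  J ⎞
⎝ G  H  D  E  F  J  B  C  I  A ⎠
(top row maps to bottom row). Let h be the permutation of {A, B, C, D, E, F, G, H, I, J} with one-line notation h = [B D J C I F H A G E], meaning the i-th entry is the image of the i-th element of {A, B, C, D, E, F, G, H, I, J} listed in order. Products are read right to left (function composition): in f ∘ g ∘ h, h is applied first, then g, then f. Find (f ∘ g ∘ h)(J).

(f ∘ g ∘ h)(J) = f(g(h(J))). h(J) = E, then g(E) = F, then f(F) = E, so the result is E.

E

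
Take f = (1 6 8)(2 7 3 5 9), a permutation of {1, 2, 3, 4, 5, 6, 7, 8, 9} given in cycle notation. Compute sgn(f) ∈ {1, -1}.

1

The cycle lengths are 5, 3, 1.
A cycle is odd iff its length is even; f has 0 even-length cycles, so sgn(f) = (−1)^0 and f is even.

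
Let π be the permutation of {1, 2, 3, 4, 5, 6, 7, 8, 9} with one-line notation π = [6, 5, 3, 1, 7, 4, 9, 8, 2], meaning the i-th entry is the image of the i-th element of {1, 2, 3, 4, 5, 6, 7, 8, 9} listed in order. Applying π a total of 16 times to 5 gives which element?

5

Tracing 5 → 7 → … returns to 5 after 4 steps, so 5 lies in a 4-cycle (2, 5, 7, 9).
On a 4-cycle, π^4 is the identity, so π^16 = π^0 there (16 ≡ 0 mod 4).
So π^16(5) = 5.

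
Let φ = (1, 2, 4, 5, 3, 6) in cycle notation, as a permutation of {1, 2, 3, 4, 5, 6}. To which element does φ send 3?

3 appears in (1, 2, 4, 5, 3, 6); the next entry (wrapping around) is 6.

6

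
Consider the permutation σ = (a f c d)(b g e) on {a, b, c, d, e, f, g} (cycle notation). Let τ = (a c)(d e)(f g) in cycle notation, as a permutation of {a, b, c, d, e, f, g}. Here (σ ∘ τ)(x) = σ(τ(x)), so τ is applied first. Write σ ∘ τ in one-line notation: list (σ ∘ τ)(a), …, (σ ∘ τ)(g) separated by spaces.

d g f b a e c

(σ ∘ τ)(x) = σ(τ(x)). Computing each image: σ(τ(a)) = σ(c) = d, σ(τ(b)) = σ(b) = g, σ(τ(c)) = σ(a) = f, σ(τ(d)) = σ(e) = b, σ(τ(e)) = σ(d) = a, σ(τ(f)) = σ(g) = e, σ(τ(g)) = σ(f) = c.
Hence σ ∘ τ = [d g f b a e c].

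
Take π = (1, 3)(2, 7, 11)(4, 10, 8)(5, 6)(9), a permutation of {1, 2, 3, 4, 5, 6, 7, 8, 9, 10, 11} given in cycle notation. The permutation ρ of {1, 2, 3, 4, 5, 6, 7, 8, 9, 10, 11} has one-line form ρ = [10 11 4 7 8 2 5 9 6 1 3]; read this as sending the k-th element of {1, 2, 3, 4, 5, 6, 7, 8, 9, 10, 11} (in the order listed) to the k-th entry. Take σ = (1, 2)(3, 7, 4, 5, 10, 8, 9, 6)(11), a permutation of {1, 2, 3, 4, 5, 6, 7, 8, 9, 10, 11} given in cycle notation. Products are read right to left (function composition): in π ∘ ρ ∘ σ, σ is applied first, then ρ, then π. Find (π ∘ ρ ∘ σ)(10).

9

(π ∘ ρ ∘ σ)(10) = π(ρ(σ(10))). σ(10) = 8, then ρ(8) = 9, then π(9) = 9, so the result is 9.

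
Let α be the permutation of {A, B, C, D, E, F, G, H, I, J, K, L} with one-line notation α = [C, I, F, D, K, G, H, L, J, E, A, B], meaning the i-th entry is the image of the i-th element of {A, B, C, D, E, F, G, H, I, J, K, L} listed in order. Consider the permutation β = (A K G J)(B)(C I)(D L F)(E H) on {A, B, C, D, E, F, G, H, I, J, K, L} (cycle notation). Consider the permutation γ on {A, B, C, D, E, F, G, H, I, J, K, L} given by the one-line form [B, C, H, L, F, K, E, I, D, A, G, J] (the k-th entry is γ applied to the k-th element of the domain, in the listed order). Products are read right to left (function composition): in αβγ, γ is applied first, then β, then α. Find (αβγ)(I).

(αβγ)(I) = α(β(γ(I))). γ(I) = D, then β(D) = L, then α(L) = B, so the result is B.

B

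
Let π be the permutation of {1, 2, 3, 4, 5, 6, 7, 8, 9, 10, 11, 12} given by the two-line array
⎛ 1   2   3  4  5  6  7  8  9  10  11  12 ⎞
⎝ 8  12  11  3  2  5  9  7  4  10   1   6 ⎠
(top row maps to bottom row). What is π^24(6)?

Tracing 6 → 5 → … returns to 6 after 4 steps, so 6 lies in a 4-cycle (2 12 6 5).
On a 4-cycle, π^4 is the identity, so π^24 = π^0 there (24 ≡ 0 mod 4).
So π^24(6) = 6.

6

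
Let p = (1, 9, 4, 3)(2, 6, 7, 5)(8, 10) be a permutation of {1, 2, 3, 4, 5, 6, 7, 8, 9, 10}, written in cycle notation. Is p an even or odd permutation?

odd

The cycle lengths are 4, 4, 2.
A cycle is odd iff its length is even; p has 3 even-length cycles, so sgn(p) = (−1)^3 and p is odd.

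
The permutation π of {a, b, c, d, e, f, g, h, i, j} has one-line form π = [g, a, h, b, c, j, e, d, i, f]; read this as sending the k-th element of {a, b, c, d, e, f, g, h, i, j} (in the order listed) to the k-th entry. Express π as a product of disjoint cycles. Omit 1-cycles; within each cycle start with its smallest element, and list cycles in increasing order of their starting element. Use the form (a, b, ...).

(a, g, e, c, h, d, b)(f, j)

From a: a → g → e → c → h → d → b → a, closing the cycle (a, g, e, c, h, d, b).
Repeating from the next unused element and collecting all non-trivial cycles gives (a, g, e, c, h, d, b)(f, j).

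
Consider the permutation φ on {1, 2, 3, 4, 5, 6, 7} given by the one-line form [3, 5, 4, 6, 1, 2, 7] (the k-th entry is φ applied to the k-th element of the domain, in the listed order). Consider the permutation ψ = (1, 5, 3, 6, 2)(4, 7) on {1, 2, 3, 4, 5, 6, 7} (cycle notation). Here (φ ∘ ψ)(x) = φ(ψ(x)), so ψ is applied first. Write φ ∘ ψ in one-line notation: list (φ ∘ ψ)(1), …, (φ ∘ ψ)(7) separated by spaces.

(φ ∘ ψ)(x) = φ(ψ(x)). Computing each image: φ(ψ(1)) = φ(5) = 1, φ(ψ(2)) = φ(1) = 3, φ(ψ(3)) = φ(6) = 2, φ(ψ(4)) = φ(7) = 7, φ(ψ(5)) = φ(3) = 4, φ(ψ(6)) = φ(2) = 5, φ(ψ(7)) = φ(4) = 6.
Hence φ ∘ ψ = [1 3 2 7 4 5 6].

1 3 2 7 4 5 6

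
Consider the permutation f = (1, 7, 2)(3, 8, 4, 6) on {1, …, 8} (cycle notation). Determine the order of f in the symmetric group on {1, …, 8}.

The cycle type of f is (4, 3, 1).
The order is lcm(4, 3) = 12.

12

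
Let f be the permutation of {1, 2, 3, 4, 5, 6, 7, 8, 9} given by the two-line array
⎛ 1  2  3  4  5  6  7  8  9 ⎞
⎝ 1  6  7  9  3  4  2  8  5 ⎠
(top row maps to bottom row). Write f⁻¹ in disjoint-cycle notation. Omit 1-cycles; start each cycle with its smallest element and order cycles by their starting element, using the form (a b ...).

First write f in disjoint cycles: (2 6 4 9 5 3 7).
Reversing each cycle (and rotating so the smallest element leads) gives f⁻¹ = (2 7 3 5 9 4 6).

(2 7 3 5 9 4 6)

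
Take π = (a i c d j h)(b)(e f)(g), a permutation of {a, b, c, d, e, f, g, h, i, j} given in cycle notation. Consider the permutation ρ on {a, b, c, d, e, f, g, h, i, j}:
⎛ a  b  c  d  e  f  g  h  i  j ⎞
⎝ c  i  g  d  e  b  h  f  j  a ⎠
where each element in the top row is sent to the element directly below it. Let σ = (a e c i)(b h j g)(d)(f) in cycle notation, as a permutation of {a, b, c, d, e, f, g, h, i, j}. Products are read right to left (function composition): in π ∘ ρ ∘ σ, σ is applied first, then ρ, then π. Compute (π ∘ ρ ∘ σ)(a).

(π ∘ ρ ∘ σ)(a) = π(ρ(σ(a))). σ(a) = e, then ρ(e) = e, then π(e) = f, so the result is f.

f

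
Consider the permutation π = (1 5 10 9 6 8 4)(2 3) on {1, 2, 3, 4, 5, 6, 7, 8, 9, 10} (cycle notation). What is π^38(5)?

5 lies in the 7-cycle (1 5 10 9 6 8 4).
Since the cycle has length 7, π^38 acts on it the same as π^3 (38 mod 7 = 3).
Advancing 3 steps from 5: 5 → 10 → 9 → 6.

6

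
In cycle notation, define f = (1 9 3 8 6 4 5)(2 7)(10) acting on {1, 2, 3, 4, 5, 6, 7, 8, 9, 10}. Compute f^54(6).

6 lies in the 7-cycle (1 9 3 8 6 4 5).
Powers repeat with period 7 on this cycle, and 54 mod 7 = 5, so f^54(6) = f^5(6).
Stepping 5 places around the cycle: 6 → 4 → 5 → 1 → 9 → 3.

3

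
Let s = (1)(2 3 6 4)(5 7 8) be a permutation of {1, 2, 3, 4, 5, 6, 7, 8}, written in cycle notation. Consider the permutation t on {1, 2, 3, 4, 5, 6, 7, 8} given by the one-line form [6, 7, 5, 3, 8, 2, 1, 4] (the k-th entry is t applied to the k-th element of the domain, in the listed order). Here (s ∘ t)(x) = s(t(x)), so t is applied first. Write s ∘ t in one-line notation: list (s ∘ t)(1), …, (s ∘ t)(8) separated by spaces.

(s ∘ t)(x) = s(t(x)). Computing each image: s(t(1)) = s(6) = 4, s(t(2)) = s(7) = 8, s(t(3)) = s(5) = 7, s(t(4)) = s(3) = 6, s(t(5)) = s(8) = 5, s(t(6)) = s(2) = 3, s(t(7)) = s(1) = 1, s(t(8)) = s(4) = 2.
Hence s ∘ t = [4 8 7 6 5 3 1 2].

4 8 7 6 5 3 1 2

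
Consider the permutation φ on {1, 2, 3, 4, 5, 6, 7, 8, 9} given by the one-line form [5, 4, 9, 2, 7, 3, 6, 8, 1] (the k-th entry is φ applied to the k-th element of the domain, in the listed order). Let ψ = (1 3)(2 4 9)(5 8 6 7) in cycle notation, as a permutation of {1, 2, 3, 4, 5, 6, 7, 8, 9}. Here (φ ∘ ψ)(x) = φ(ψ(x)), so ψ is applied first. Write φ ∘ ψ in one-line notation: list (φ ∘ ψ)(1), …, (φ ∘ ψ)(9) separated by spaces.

Chase each element through ψ then φ: 1 → 3 → 9; 2 → 4 → 2; 3 → 1 → 5; 4 → 9 → 1; 5 → 8 → 8; 6 → 7 → 6; 7 → 5 → 7; 8 → 6 → 3; 9 → 2 → 4.
Collecting the images, φ ∘ ψ = [9 2 5 1 8 6 7 3 4].

9 2 5 1 8 6 7 3 4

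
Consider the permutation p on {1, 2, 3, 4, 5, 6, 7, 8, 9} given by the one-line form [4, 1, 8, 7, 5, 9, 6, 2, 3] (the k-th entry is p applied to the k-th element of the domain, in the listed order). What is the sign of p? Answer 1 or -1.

In disjoint-cycle form the cycle lengths are 8, 1.
A cycle is odd iff its length is even; p has 1 even-length cycle, so sgn(p) = (−1)^1 and p is odd.

-1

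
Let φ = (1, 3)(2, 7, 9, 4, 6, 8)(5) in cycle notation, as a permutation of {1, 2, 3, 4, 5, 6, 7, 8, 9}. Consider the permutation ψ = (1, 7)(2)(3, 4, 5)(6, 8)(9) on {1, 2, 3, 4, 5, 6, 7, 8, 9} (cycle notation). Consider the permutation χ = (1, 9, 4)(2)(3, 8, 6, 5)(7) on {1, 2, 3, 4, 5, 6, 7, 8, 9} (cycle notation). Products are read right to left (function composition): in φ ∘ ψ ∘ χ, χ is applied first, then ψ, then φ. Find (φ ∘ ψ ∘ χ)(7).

(φ ∘ ψ ∘ χ)(7) = φ(ψ(χ(7))). χ(7) = 7, then ψ(7) = 1, then φ(1) = 3, so the result is 3.

3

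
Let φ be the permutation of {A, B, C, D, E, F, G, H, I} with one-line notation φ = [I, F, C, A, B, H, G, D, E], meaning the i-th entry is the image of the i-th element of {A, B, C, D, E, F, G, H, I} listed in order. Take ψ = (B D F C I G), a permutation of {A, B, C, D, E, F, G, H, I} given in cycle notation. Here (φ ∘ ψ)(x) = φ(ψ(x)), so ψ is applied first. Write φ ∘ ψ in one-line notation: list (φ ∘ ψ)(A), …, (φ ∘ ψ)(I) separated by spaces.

For each element, apply ψ then φ: A → A → I; B → D → A; C → I → E; D → F → H; E → E → B; F → C → C; G → B → F; H → H → D; I → G → G.
Collecting the images, φ ∘ ψ = [I A E H B C F D G].

I A E H B C F D G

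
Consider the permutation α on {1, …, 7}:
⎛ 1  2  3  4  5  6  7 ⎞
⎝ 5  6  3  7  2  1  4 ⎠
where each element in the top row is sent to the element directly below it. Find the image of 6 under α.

1

The entry below 6 in the array is 1, so α(6) = 1.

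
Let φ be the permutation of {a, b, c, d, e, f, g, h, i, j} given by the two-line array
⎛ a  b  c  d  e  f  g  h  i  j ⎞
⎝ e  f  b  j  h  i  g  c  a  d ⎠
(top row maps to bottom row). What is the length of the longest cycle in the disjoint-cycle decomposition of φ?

7

Decomposing into disjoint cycles gives (a e h c b f i)(d j); the longest has length 7.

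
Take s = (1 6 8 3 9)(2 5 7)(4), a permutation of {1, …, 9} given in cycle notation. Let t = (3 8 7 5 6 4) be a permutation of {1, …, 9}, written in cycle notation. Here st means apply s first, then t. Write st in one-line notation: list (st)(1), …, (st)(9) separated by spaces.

4 6 9 3 5 7 2 8 1

For each element, apply s then t: 1 → 6 → 4; 2 → 5 → 6; 3 → 9 → 9; 4 → 4 → 3; 5 → 7 → 5; 6 → 8 → 7; 7 → 2 → 2; 8 → 3 → 8; 9 → 1 → 1.
Collecting the images, st = [4 6 9 3 5 7 2 8 1].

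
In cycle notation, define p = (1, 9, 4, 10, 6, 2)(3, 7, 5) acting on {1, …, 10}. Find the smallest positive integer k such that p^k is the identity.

The cycle type of p is (6, 3, 1).
The order is lcm(6, 3) = 6.

6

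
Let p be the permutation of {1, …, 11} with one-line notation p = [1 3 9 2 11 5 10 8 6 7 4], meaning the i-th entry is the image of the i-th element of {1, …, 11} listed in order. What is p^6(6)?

Tracing 6 → 5 → … returns to 6 after 7 steps, so 6 lies in a 7-cycle (2, 3, 9, 6, 5, 11, 4).
Stepping 6 places around the cycle: 6 → 5 → 11 → 4 → 2 → 3 → 9.

9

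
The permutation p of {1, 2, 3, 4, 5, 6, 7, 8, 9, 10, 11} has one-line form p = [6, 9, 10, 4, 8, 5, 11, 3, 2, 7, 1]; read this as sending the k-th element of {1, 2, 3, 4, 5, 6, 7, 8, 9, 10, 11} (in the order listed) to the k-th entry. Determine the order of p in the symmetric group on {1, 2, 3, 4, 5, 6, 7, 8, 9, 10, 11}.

8

Writing p as disjoint cycles, the cycle lengths are 8, 2, 1.
Since disjoint cycles commute, ord(p) = lcm(8, 2) = 8.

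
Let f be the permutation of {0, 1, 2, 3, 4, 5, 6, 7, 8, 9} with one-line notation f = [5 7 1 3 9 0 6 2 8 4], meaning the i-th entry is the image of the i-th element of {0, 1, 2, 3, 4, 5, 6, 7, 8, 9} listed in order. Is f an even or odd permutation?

even

In disjoint-cycle form the cycle lengths are 3, 2, 2, 1, 1, 1.
A cycle of length ℓ contributes ℓ−1 transpositions, so f is a product of 2 + 1 + 1 = 4 transpositions — even.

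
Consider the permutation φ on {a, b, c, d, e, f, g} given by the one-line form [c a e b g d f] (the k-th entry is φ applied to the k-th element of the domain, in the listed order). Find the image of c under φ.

c is element number 3 of the domain, and entry number 3 of the one-line form is e, so φ(c) = e.

e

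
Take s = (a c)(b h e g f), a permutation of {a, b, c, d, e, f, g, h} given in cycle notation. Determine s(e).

g

In the cycle (b h e g f), e is followed by g, so s(e) = g.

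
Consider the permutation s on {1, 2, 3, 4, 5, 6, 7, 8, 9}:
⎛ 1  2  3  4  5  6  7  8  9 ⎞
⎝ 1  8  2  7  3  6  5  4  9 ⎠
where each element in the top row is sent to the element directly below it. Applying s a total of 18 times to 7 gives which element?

Tracing 7 → 5 → … returns to 7 after 6 steps, so 7 lies in a 6-cycle (2, 8, 4, 7, 5, 3).
Powers repeat with period 6 on this cycle, and 18 mod 6 = 0, so s^18(7) = s^0(7).
So s^18(7) = 7.

7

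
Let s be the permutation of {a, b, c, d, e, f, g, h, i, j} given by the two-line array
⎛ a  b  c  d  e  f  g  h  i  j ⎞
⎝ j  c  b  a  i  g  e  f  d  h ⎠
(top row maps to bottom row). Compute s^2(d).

Tracing d → a → … returns to d after 8 steps, so d lies in an 8-cycle (a j h f g e i d).
Stepping 2 places around the cycle: d → a → j.

j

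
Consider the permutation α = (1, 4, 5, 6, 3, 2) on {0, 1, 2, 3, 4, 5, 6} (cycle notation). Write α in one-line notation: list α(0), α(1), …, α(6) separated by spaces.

0 4 1 2 5 6 3

Image by image: 0↦0, 1↦4, 2↦1, 3↦2, 4↦5, 5↦6, 6↦3.
Listing these in domain order gives 0 4 1 2 5 6 3.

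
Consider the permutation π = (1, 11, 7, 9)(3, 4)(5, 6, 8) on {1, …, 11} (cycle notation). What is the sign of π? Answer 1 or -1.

1

The cycle lengths are 4, 3, 2, 1, 1.
A cycle is odd iff its length is even; π has 2 even-length cycles, so sgn(π) = (−1)^2 and π is even.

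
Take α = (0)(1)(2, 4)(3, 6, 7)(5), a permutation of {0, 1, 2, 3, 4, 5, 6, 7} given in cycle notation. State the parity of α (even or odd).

The cycle lengths are 3, 2, 1, 1, 1.
A cycle is odd iff its length is even; α has 1 even-length cycle, so sgn(α) = (−1)^1 and α is odd.

odd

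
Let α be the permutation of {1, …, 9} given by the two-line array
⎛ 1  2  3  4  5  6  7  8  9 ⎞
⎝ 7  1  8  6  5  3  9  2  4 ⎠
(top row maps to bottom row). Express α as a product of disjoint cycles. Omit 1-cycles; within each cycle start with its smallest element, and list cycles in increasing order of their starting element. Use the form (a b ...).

Iterating α from 1 gives 1 → 7 → 9 → 4 → 6 → 3 → 8 → 2 → 1; that is the 8-cycle (1 7 9 4 6 3 8 2).
Repeating from the next unused element and collecting all non-trivial cycles gives (1 7 9 4 6 3 8 2).

(1 7 9 4 6 3 8 2)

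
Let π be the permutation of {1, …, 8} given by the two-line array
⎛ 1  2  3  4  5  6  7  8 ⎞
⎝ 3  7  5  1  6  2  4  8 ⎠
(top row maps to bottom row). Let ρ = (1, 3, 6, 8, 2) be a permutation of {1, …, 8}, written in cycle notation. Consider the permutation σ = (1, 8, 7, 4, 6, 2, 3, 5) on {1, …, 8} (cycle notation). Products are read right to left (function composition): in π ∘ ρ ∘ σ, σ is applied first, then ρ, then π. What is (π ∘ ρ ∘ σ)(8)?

4

Chase 8: σ(8) = 7; ρ(7) = 7; π(7) = 4. Hence (π ∘ ρ ∘ σ)(8) = 4.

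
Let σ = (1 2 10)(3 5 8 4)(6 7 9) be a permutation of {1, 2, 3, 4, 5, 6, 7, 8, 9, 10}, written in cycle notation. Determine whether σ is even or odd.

The cycle lengths are 4, 3, 3.
A cycle of length ℓ contributes ℓ−1 transpositions, so σ is a product of 3 + 2 + 2 = 7 transpositions — odd.

odd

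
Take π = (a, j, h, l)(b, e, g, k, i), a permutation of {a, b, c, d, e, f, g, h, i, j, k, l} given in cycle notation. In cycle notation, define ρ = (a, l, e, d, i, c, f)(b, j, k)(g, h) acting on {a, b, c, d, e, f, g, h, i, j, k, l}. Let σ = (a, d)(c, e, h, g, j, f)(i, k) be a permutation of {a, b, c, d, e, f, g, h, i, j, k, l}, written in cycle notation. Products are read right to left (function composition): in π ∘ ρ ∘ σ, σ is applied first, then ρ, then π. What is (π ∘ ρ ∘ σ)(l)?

Apply the permutations in order: σ(l) = l, then ρ(l) = e, then π(e) = g. So (π ∘ ρ ∘ σ)(l) = g.

g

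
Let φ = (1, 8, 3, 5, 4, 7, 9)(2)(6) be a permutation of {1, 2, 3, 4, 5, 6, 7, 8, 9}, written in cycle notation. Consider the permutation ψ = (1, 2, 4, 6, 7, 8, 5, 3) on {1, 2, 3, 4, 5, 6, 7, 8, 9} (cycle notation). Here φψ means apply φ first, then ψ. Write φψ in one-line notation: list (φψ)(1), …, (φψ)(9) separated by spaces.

5 4 3 8 6 7 9 1 2

Chase each element through φ then ψ: 1 → 8 → 5; 2 → 2 → 4; 3 → 5 → 3; 4 → 7 → 8; 5 → 4 → 6; 6 → 6 → 7; 7 → 9 → 9; 8 → 3 → 1; 9 → 1 → 2.
So φψ in one-line form is 5 4 3 8 6 7 9 1 2.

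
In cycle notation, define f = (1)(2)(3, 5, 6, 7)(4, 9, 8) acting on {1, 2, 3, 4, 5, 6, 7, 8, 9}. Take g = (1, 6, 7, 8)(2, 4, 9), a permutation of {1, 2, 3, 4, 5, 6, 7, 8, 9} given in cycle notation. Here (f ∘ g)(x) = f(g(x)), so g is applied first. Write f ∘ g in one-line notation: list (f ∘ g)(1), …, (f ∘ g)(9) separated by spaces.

7 9 5 8 6 3 4 1 2

Chase each element through g then f: 1 → 6 → 7; 2 → 4 → 9; 3 → 3 → 5; 4 → 9 → 8; 5 → 5 → 6; 6 → 7 → 3; 7 → 8 → 4; 8 → 1 → 1; 9 → 2 → 2.
So f ∘ g in one-line form is 7 9 5 8 6 3 4 1 2.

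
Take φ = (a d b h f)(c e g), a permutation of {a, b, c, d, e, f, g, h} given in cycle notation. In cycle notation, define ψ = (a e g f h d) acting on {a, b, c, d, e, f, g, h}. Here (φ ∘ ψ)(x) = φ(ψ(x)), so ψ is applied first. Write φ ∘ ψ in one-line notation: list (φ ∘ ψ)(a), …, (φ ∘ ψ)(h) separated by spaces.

g h e d c f a b

(φ ∘ ψ)(x) = φ(ψ(x)). Computing each image: φ(ψ(a)) = φ(e) = g, φ(ψ(b)) = φ(b) = h, φ(ψ(c)) = φ(c) = e, φ(ψ(d)) = φ(a) = d, φ(ψ(e)) = φ(g) = c, φ(ψ(f)) = φ(h) = f, φ(ψ(g)) = φ(f) = a, φ(ψ(h)) = φ(d) = b.
Hence φ ∘ ψ = [g h e d c f a b].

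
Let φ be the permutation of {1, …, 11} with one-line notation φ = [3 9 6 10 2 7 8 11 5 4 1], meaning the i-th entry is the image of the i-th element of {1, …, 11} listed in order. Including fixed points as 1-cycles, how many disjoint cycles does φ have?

The cycle decomposition is (1 3 6 7 8 11)(2 9 5)(4 10), which has 3 cycles (counting 1-cycles).

3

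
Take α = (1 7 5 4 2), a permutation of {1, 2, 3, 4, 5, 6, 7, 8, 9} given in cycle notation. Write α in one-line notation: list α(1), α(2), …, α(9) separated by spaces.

7 1 3 2 4 6 5 8 9

Reading each image from the cycles: 1→7, 2→1, 3→3, 4→2, 5→4, 6→6, 7→5, 8→8, 9→9.
Listing these in domain order gives 7 1 3 2 4 6 5 8 9.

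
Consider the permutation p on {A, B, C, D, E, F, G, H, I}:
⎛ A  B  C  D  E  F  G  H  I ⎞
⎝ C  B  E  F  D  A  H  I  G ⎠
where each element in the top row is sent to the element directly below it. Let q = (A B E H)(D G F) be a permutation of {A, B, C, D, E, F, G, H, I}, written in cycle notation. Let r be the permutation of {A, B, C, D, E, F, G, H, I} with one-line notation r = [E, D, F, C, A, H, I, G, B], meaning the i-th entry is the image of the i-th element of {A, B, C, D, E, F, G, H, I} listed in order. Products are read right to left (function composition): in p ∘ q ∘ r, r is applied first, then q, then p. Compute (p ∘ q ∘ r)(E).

(p ∘ q ∘ r)(E) = p(q(r(E))). r(E) = A, then q(A) = B, then p(B) = B, so the result is B.

B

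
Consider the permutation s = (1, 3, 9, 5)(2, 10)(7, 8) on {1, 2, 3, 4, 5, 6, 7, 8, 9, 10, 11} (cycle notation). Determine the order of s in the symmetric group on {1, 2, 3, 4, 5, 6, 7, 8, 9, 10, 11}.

4

The disjoint cycles have lengths 4, 2, 2, 1, 1, 1.
The order of s is the least common multiple of its cycle lengths: lcm(4, 2, 2) = 4.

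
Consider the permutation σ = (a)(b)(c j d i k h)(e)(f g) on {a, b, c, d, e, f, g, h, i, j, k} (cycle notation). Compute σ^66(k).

k

k lies in the 6-cycle (c j d i k h).
Powers repeat with period 6 on this cycle, and 66 mod 6 = 0, so σ^66(k) = σ^0(k).
So σ^66(k) = k.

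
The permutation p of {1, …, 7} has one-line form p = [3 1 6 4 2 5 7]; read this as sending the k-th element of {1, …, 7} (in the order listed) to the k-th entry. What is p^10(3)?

3

Tracing 3 → 6 → … returns to 3 after 5 steps, so 3 lies in a 5-cycle (1, 3, 6, 5, 2).
Since the cycle has length 5, p^10 acts on it the same as p^0 (10 mod 5 = 0).
So p^10(3) = 3.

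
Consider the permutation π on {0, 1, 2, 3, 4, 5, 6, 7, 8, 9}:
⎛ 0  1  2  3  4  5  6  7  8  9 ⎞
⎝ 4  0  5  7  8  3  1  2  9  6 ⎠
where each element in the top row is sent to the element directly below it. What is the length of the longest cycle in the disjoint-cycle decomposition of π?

Decomposing into disjoint cycles gives (0 4 8 9 6 1)(2 5 3 7); the longest has length 6.

6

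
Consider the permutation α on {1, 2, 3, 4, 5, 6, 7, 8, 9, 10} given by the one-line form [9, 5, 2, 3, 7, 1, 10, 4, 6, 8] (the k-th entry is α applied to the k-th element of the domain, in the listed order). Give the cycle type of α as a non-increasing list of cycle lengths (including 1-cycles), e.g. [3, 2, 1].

[7, 3]

The disjoint cycles are (1, 9, 6)(2, 5, 7, 10, 8, 4, 3), with lengths 7, 3 in non-increasing order.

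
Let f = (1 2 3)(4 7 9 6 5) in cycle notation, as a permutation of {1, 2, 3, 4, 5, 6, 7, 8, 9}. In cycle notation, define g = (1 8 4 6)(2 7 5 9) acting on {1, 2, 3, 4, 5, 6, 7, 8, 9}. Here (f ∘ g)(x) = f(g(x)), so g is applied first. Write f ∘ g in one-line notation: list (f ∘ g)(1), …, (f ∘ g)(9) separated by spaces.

Chase each element through g then f: 1 → 8 → 8; 2 → 7 → 9; 3 → 3 → 1; 4 → 6 → 5; 5 → 9 → 6; 6 → 1 → 2; 7 → 5 → 4; 8 → 4 → 7; 9 → 2 → 3.
So f ∘ g in one-line form is 8 9 1 5 6 2 4 7 3.

8 9 1 5 6 2 4 7 3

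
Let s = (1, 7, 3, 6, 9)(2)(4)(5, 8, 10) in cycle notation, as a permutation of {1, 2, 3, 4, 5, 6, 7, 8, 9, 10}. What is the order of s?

15

The disjoint cycles have lengths 5, 3, 1, 1.
The order is lcm(5, 3) = 15.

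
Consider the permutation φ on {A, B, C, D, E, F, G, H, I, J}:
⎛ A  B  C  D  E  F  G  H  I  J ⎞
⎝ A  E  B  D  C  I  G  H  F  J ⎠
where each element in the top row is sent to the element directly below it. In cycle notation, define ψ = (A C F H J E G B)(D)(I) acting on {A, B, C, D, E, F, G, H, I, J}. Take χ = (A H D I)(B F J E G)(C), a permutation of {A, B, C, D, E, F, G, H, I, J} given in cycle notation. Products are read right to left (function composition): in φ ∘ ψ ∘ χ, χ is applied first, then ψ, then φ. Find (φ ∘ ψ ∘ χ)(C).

I

Apply the permutations in order: χ(C) = C, then ψ(C) = F, then φ(F) = I. So (φ ∘ ψ ∘ χ)(C) = I.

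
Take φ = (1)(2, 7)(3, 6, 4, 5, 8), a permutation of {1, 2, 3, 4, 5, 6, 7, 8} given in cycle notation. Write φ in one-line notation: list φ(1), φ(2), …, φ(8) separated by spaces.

Reading each image from the cycles: 1↦1, 2↦7, 3↦6, 4↦5, 5↦8, 6↦4, 7↦2, 8↦3.
Listing these in domain order gives 1 7 6 5 8 4 2 3.

1 7 6 5 8 4 2 3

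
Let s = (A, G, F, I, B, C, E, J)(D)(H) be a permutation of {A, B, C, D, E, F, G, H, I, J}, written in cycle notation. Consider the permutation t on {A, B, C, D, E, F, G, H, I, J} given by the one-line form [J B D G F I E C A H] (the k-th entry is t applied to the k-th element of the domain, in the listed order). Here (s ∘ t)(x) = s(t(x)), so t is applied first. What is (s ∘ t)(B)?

C

(s ∘ t)(B) = s(t(B)). t(B) = B, then s(B) = C. So (s ∘ t)(B) = C.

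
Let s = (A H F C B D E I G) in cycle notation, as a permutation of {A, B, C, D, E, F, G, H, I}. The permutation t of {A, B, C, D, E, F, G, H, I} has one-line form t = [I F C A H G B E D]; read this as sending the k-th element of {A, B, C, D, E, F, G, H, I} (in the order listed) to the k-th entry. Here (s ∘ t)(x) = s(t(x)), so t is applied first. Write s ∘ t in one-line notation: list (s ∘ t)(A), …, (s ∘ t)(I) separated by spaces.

(s ∘ t)(x) = s(t(x)). Computing each image: s(t(A)) = s(I) = G, s(t(B)) = s(F) = C, s(t(C)) = s(C) = B, s(t(D)) = s(A) = H, s(t(E)) = s(H) = F, s(t(F)) = s(G) = A, s(t(G)) = s(B) = D, s(t(H)) = s(E) = I, s(t(I)) = s(D) = E.
Hence s ∘ t = [G C B H F A D I E].

G C B H F A D I E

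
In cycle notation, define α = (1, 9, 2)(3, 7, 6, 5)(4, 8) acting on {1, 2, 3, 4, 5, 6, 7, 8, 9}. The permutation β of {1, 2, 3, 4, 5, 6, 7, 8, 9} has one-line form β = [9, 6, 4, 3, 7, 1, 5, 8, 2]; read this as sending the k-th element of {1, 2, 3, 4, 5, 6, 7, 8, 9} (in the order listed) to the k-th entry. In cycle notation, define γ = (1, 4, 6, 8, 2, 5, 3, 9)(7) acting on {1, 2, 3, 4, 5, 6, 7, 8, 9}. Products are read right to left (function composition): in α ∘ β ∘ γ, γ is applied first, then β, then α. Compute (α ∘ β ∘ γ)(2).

(α ∘ β ∘ γ)(2) = α(β(γ(2))). γ(2) = 5, then β(5) = 7, then α(7) = 6, so the result is 6.

6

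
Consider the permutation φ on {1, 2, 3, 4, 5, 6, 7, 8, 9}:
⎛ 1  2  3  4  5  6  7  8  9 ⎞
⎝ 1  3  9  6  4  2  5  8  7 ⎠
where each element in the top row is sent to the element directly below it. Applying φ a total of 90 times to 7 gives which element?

9

Tracing 7 → 5 → … returns to 7 after 7 steps, so 7 lies in a 7-cycle (2, 3, 9, 7, 5, 4, 6).
On a 7-cycle, φ^7 is the identity, so φ^90 = φ^6 there (90 ≡ 6 mod 7).
Stepping 6 places around the cycle: 7 → 5 → 4 → 6 → 2 → 3 → 9.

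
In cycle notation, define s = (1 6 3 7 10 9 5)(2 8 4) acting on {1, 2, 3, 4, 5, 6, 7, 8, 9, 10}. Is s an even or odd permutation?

The cycle lengths are 7, 3.
A cycle is odd iff its length is even; s has 0 even-length cycles, so sgn(s) = (−1)^0 and s is even.

even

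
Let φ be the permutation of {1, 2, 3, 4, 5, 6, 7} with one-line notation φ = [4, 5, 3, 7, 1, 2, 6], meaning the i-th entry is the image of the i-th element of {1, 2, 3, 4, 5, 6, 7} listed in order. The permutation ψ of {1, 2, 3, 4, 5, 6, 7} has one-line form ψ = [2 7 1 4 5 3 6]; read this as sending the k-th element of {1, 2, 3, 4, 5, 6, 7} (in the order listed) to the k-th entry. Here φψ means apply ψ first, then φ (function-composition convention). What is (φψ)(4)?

ψ(4) = 4, then φ(4) = 7; composing gives (φψ)(4) = 7.

7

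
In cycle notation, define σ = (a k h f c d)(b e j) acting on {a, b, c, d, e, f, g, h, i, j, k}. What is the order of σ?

The disjoint cycles have lengths 6, 3, 1, 1.
The order of σ is the least common multiple of its cycle lengths: lcm(6, 3) = 6.

6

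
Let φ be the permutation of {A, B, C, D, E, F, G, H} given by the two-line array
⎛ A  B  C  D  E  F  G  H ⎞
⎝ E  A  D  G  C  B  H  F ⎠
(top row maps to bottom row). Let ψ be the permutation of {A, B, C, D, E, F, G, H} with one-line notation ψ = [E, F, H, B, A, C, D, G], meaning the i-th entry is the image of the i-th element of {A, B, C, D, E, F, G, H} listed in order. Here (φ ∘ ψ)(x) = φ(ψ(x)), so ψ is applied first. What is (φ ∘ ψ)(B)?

First apply ψ: ψ(B) = F, then φ(F) = B. Thus (φ ∘ ψ)(B) = B.

B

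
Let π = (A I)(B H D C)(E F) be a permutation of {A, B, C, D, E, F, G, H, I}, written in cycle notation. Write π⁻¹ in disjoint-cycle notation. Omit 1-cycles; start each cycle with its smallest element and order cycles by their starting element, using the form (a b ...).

(A I)(B C D H)(E F)

If π sends a → b within a cycle, π⁻¹ sends b → a; equivalently, reverse each cycle.
After reversing and putting each cycle's least element first, π⁻¹ = (A I)(B C D H)(E F).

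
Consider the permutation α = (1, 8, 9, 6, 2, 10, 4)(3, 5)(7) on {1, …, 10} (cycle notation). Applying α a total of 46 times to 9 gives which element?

9 lies in the 7-cycle (1, 8, 9, 6, 2, 10, 4).
Powers repeat with period 7 on this cycle, and 46 mod 7 = 4, so α^46(9) = α^4(9).
Stepping 4 places around the cycle: 9 → 6 → 2 → 10 → 4.

4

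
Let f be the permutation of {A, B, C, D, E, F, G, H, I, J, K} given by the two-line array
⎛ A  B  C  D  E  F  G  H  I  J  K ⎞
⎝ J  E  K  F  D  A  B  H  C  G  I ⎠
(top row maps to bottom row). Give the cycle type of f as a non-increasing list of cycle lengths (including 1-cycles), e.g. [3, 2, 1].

[7, 3, 1]

The disjoint cycles are (A J G B E D F)(C K I)(H), with lengths 7, 3, 1 in non-increasing order.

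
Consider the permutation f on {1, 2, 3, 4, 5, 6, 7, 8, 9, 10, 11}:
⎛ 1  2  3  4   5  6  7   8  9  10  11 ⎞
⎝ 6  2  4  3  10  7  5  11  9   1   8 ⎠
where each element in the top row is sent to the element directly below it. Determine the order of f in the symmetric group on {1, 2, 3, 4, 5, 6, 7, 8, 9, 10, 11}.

10

Writing f as disjoint cycles, the cycle lengths are 5, 2, 2, 1, 1.
The order is lcm(5, 2, 2) = 10.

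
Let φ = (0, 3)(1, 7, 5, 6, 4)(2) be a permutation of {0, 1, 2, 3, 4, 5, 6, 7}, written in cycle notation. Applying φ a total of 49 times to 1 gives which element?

1 lies in the 5-cycle (1, 7, 5, 6, 4).
Since the cycle has length 5, φ^49 acts on it the same as φ^4 (49 mod 5 = 4).
Advancing 4 steps from 1: 1 → 7 → 5 → 6 → 4.

4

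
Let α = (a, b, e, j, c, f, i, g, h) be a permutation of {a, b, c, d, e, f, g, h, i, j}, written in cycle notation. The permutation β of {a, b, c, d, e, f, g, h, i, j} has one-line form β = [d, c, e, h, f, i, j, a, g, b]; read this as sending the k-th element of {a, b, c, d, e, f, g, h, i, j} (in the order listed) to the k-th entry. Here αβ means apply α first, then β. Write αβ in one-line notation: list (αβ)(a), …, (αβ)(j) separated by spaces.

Chase each element through α then β: a → b → c; b → e → f; c → f → i; d → d → h; e → j → b; f → i → g; g → h → a; h → a → d; i → g → j; j → c → e.
So αβ in one-line form is c f i h b g a d j e.

c f i h b g a d j e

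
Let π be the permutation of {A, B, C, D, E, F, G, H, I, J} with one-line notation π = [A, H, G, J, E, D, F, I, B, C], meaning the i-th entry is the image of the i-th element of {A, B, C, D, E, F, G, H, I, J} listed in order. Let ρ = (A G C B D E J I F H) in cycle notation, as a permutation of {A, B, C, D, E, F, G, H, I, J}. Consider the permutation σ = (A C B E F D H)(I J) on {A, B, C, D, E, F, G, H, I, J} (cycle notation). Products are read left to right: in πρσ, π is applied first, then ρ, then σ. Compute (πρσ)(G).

Chase G: π(G) = F; ρ(F) = H; σ(H) = A. Hence (πρσ)(G) = A.

A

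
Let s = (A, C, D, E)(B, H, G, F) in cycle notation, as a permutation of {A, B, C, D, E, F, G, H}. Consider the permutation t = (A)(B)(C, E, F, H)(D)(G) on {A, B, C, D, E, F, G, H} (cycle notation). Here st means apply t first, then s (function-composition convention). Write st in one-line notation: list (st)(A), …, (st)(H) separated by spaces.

C H A E B G F D

(st)(x) = s(t(x)). Computing each image: s(t(A)) = s(A) = C, s(t(B)) = s(B) = H, s(t(C)) = s(E) = A, s(t(D)) = s(D) = E, s(t(E)) = s(F) = B, s(t(F)) = s(H) = G, s(t(G)) = s(G) = F, s(t(H)) = s(C) = D.
Hence st = [C H A E B G F D].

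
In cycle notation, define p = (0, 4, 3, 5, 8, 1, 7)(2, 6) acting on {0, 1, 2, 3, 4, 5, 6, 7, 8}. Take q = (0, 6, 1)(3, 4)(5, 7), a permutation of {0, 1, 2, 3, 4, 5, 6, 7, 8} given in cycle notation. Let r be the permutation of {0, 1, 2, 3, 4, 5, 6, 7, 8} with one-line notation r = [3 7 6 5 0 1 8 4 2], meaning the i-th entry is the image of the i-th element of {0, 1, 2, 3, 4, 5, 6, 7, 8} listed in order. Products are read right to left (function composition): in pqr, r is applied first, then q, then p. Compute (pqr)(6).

1

Chase 6: r(6) = 8; q(8) = 8; p(8) = 1. Hence (pqr)(6) = 1.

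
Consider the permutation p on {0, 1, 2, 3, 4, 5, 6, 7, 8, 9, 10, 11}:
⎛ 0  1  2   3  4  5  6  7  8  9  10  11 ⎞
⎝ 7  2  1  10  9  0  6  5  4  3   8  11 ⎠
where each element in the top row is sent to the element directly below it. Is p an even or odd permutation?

In disjoint-cycle form the cycle lengths are 5, 3, 2, 1, 1.
A cycle of length ℓ contributes ℓ−1 transpositions, so p is a product of 4 + 2 + 1 = 7 transpositions — odd.

odd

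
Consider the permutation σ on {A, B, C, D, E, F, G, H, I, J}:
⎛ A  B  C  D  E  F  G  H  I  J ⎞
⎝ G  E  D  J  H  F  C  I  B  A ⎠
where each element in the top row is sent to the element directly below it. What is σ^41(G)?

Tracing G → C → … returns to G after 5 steps, so G lies in a 5-cycle (A, G, C, D, J).
Since the cycle has length 5, σ^41 acts on it the same as σ^1 (41 mod 5 = 1).
Stepping 1 place around the cycle: G → C.

C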